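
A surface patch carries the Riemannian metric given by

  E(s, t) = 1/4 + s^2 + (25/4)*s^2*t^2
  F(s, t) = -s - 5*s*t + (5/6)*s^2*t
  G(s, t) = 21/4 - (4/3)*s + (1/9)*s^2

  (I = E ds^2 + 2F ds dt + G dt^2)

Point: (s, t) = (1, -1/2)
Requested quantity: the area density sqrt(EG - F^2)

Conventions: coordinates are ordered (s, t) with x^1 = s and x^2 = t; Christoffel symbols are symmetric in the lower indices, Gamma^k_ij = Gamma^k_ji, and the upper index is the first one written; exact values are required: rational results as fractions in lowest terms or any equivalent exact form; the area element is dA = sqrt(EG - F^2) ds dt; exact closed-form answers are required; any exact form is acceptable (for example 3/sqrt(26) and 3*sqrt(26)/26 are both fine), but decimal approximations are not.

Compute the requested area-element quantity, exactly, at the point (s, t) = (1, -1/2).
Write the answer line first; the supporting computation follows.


Answer: sqrt(EG - F^2) = sqrt(5849)/24

E = 45/16, F = 13/12, G = 145/36; EG - F^2 = 5849/576


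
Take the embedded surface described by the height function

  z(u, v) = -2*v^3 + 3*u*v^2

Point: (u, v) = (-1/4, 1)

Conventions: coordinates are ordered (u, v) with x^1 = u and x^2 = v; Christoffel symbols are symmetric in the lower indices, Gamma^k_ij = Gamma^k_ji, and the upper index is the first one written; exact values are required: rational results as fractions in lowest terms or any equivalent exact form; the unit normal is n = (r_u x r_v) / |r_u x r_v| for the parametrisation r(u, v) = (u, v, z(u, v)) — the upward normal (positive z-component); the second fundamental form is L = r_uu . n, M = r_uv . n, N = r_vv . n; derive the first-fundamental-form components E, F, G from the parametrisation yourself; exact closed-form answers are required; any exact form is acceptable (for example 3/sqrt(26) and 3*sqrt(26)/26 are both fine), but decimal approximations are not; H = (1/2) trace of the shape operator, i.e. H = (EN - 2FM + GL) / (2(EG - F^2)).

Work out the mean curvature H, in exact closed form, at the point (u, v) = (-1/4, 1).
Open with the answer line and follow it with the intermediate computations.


Answer: H = 108*sqrt(265)/14045

z_u = 3, z_v = -15/2, z_uu = 0, z_uv = 6, z_vv = -27/2
E = 10, F = -45/2, G = 229/4; answer radicand W^2 = 265/4
unnormalised second-form numerators: l = 0, m = 6, n = -27/2; L = l/sqrt(265/4), and similarly M = m/sqrt(W^2), N = n/sqrt(W^2)
H = (E*n - 2*F*m + G*l) / (2*(EG - F^2)*sqrt(W^2)); E*n - 2*F*m + G*l = 135, EG - F^2 = 265/4, so H = (54/53)/sqrt(265/4)


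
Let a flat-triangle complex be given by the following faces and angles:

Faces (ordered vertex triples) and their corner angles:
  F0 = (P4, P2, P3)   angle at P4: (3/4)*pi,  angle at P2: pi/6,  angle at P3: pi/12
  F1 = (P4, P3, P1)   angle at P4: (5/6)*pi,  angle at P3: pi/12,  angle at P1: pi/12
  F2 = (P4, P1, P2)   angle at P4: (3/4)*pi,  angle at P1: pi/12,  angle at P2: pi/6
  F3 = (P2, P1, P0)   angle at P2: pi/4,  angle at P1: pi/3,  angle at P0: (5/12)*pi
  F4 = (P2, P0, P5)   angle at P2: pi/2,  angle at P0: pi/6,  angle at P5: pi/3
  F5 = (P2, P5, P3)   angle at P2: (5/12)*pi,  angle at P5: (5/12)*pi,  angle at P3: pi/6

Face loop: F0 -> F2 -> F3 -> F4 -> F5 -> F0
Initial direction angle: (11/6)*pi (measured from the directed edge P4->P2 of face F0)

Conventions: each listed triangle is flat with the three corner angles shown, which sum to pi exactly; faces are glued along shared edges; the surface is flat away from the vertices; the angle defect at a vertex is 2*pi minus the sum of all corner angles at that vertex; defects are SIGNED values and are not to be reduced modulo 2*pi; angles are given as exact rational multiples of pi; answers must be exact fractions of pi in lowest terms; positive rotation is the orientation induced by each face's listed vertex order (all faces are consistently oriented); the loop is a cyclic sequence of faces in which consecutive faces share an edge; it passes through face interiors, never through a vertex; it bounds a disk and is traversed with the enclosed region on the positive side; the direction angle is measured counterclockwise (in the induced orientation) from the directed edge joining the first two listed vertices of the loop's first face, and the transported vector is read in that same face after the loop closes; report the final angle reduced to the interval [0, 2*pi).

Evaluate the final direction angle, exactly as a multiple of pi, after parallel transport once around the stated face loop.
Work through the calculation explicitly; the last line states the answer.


enclosed vertex P2: corner angles sum to (3/2)*pi, defect = 2*pi - (3/2)*pi = pi/2
by Gauss-Bonnet the loop rotates the vector by the enclosed defect sum (positive orientation, mod 2*pi)
final angle = (11/6)*pi + pi/2 = pi/3 (mod 2*pi)

Answer: final direction angle = pi/3


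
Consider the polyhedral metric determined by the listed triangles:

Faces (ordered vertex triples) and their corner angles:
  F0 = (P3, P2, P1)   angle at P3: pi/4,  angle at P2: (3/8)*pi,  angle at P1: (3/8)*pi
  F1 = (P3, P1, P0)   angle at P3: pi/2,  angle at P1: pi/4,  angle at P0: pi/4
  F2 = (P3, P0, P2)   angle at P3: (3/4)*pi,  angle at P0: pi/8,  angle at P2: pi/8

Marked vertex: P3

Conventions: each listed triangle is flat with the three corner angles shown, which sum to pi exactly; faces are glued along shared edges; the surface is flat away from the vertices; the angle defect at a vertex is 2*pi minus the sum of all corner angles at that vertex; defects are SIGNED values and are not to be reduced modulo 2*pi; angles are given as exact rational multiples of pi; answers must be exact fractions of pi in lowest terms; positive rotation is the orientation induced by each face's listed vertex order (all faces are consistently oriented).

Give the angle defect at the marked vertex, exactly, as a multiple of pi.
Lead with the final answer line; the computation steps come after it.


Answer: defect(P3) = pi/2

Sum of corner angles at P3: (3/2)*pi
defect = 2*pi - (3/2)*pi


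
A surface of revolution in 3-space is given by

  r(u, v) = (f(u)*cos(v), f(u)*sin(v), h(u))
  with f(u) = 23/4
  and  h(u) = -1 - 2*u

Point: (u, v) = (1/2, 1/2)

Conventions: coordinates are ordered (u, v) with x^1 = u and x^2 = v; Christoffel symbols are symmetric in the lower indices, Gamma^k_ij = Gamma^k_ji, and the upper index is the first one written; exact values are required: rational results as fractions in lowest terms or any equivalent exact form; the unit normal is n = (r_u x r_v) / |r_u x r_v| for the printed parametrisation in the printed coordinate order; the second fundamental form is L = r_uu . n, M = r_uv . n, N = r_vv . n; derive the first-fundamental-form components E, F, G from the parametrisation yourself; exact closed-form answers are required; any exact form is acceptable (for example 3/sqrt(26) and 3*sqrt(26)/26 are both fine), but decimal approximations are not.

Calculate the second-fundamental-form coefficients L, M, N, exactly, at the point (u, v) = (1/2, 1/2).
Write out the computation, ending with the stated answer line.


f = 23/4, f' = 0, f'' = 0, h' = -2, h'' = 0
E = 4, F = 0, G = 529/16; answer radicand W^2 = 4
unnormalised second-form numerators: l = 0, m = 0, n = -23/2; L = l/sqrt(4), and similarly M = m/sqrt(W^2), N = n/sqrt(W^2)

Answer: L = 0, M = 0, N = -23/4


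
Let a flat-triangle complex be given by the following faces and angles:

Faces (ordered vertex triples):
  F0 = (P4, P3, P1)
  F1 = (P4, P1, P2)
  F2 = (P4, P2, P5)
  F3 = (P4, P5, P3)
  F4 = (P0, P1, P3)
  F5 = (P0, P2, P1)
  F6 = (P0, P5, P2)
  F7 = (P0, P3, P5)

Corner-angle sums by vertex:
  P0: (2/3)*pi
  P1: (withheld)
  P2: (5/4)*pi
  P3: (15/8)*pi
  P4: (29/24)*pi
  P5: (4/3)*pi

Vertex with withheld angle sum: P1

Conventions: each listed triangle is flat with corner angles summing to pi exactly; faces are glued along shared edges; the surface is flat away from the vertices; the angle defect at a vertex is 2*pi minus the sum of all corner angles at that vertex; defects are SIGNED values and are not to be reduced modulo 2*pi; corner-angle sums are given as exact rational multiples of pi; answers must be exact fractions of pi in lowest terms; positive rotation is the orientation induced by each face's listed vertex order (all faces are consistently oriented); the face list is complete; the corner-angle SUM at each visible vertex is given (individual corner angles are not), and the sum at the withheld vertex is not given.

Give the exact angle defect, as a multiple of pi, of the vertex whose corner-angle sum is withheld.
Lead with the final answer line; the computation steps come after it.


Answer: defect(P1) = pi/3

V = 6, E = 12, F = 8; chi = V - E + F = 2
Gauss-Bonnet: total defect = 2*pi*chi = 4*pi; visible defects sum to (11/3)*pi


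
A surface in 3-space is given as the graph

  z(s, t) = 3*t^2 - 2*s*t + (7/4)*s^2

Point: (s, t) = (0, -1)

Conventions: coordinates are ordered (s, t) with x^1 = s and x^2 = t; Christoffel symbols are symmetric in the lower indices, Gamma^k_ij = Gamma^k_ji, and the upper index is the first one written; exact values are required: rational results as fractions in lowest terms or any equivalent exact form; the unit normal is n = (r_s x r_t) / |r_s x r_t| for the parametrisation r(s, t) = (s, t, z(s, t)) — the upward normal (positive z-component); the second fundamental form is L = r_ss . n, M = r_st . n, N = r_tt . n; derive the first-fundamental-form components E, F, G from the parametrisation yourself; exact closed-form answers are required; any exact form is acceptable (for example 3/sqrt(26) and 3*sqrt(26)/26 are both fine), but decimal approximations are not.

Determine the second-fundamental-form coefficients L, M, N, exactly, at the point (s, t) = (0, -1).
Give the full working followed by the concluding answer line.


z_s = 2, z_t = -6, z_ss = 7/2, z_st = -2, z_tt = 6
E = 5, F = -12, G = 37; answer radicand W^2 = 41
unnormalised second-form numerators: l = 7/2, m = -2, n = 6; L = l/sqrt(41), and similarly M = m/sqrt(W^2), N = n/sqrt(W^2)

Answer: L = 7*sqrt(41)/82, M = -2*sqrt(41)/41, N = 6*sqrt(41)/41


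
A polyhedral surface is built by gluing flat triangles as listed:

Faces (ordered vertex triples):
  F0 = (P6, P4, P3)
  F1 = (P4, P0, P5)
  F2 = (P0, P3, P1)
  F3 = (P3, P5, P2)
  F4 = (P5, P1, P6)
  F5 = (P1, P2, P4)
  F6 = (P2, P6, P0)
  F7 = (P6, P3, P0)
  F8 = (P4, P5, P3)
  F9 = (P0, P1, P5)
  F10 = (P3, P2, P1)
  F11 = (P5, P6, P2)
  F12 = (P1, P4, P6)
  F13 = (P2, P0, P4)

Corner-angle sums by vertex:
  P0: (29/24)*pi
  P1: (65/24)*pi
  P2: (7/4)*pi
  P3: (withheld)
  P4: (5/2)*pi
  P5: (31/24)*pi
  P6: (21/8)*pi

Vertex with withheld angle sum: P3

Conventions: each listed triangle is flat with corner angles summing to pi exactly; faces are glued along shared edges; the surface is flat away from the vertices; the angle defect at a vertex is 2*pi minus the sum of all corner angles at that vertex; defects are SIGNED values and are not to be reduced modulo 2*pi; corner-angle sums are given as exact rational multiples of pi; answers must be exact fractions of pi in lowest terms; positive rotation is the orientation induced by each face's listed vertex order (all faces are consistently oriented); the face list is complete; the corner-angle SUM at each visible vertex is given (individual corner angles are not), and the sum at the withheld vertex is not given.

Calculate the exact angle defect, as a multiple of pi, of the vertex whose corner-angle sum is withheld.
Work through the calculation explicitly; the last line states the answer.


V = 7, E = 21, F = 14; chi = V - E + F = 0
Gauss-Bonnet: total defect = 2*pi*chi = 0; visible defects sum to -pi/12

Answer: defect(P3) = pi/12


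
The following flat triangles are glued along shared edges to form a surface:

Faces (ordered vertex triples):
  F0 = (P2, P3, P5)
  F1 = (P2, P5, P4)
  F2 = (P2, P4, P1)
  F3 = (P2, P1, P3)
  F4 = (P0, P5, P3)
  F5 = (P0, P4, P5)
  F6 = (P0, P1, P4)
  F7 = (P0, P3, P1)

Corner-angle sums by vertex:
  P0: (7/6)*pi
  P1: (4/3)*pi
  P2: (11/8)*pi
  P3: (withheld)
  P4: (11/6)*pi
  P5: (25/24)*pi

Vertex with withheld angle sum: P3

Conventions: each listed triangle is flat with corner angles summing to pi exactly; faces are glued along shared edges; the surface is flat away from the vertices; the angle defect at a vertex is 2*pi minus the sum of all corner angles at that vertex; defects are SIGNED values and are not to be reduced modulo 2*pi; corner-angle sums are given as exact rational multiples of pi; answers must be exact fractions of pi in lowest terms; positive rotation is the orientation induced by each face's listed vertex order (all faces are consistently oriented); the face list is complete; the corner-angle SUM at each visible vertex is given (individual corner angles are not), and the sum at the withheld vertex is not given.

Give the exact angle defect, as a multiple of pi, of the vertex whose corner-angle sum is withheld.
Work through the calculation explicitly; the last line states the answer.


V = 6, E = 12, F = 8; chi = V - E + F = 2
Gauss-Bonnet: total defect = 2*pi*chi = 4*pi; visible defects sum to (13/4)*pi

Answer: defect(P3) = (3/4)*pi


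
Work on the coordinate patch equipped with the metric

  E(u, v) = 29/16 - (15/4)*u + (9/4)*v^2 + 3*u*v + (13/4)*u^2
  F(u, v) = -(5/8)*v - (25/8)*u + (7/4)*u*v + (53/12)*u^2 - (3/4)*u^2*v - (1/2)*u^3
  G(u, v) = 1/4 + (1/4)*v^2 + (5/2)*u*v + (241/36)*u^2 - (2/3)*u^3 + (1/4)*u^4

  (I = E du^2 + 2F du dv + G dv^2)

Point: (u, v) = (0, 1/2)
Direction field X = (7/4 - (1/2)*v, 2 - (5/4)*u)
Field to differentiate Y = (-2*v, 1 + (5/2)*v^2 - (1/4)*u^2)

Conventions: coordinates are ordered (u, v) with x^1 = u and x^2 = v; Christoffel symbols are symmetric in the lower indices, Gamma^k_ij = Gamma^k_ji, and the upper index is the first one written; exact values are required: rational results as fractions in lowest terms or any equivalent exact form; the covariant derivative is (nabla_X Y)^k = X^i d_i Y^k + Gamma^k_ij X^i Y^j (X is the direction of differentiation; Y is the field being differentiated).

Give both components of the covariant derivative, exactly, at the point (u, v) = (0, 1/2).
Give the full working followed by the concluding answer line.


E = 19/8, F = -5/16, G = 5/16 at the point
E_u = -9/4, E_v = 9/4, F_u = -9/4, F_v = -5/8, G_u = 5/4, G_v = 1/4
EG - F^2 = 165/256;  g^inv = (256/165) * [[5/16, 5/16], [5/16, 19/8]]
first-kind symbols [ij,l] = (1/2)(d_i g_jl + d_j g_il - d_l g_ij): [uu,u] = E_u/2 = -9/8, [uu,v] = F_u - E_v/2 = -27/8, [uv,u] = E_v/2 = 9/8, [uv,v] = G_u/2 = 5/8, [vv,u] = F_v - G_u/2 = -5/4, [vv,v] = G_v/2 = 1/8
Gamma^u_ij = (G*[ij,u] - F*[ij,v])/(EG - F^2), Gamma^v_ij = (E*[ij,v] - F*[ij,u])/(EG - F^2)
Gamma_uuu = -24/11, Gamma_uuv = 28/33, Gamma_uvv = -6/11, Gamma_vuu = -714/55, Gamma_vuv = 94/33, Gamma_vvv = -8/55
X = (3/2, 2), Y = (-1, 13/8) at the point

Answer: (nabla_X Y)^u = -281/132, (nabla_X Y)^v = 6665/264


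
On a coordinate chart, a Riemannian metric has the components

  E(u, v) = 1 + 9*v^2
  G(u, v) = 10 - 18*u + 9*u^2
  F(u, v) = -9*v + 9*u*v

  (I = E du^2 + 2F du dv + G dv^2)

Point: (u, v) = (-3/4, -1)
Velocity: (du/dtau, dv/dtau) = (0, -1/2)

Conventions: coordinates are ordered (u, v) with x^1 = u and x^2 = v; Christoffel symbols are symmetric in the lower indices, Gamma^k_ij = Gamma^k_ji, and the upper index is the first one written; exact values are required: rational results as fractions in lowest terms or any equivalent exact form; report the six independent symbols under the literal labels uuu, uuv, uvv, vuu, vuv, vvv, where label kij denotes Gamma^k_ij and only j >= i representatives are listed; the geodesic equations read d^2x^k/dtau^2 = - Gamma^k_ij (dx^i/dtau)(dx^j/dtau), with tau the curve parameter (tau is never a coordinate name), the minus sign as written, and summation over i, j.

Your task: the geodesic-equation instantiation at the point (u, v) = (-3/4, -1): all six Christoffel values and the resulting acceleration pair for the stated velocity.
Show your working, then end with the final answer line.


E = 10, F = 63/4, G = 457/16 at the point
E_u = 0, E_v = -18, F_u = -9, F_v = -63/4, G_u = -63/2, G_v = 0
EG - F^2 = 601/16;  g^inv = (16/601) * [[457/16, -63/4], [-63/4, 10]]
first-kind symbols [ij,l] = (1/2)(d_i g_jl + d_j g_il - d_l g_ij): [uu,u] = E_u/2 = 0, [uu,v] = F_u - E_v/2 = 0, [uv,u] = E_v/2 = -9, [uv,v] = G_u/2 = -63/4, [vv,u] = F_v - G_u/2 = 0, [vv,v] = G_v/2 = 0
Gamma^u_ij = (G*[ij,u] - F*[ij,v])/(EG - F^2), Gamma^v_ij = (E*[ij,v] - F*[ij,u])/(EG - F^2)
Gamma_uuu = 0, Gamma_uuv = -144/601, Gamma_uvv = 0, Gamma_vuu = 0, Gamma_vuv = -252/601, Gamma_vvv = 0
d^2u/dtau^2 = -(Gamma_uuu*(0)^2 + 2*Gamma_uuv*(0)*(-1/2) + Gamma_uvv*(-1/2)^2) = 0
d^2v/dtau^2 = -(Gamma_vuu*(0)^2 + 2*Gamma_vuv*(0)*(-1/2) + Gamma_vvv*(-1/2)^2) = 0

Answer: Gamma_uuu = 0, Gamma_uuv = -144/601, Gamma_uvv = 0, Gamma_vuu = 0, Gamma_vuv = -252/601, Gamma_vvv = 0; accelerations (d^2u/dtau^2, d^2v/dtau^2) = (0, 0)


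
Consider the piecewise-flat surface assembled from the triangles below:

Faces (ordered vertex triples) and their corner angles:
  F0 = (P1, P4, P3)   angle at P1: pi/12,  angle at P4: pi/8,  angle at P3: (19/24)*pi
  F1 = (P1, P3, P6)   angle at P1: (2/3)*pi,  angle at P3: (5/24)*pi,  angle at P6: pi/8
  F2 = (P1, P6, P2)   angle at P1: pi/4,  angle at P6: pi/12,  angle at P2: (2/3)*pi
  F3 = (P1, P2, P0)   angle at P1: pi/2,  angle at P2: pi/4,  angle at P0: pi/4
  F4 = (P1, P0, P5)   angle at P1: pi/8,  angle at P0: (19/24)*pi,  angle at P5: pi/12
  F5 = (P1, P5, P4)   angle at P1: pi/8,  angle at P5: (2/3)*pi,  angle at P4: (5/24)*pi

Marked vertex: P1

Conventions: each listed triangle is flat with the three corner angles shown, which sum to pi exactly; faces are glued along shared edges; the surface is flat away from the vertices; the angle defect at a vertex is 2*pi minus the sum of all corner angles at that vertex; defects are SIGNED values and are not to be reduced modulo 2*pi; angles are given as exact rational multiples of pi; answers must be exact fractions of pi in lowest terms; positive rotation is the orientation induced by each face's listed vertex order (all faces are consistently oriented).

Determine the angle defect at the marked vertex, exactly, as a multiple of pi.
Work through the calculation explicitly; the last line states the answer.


Sum of corner angles at P1: (7/4)*pi
defect = 2*pi - (7/4)*pi

Answer: defect(P1) = pi/4


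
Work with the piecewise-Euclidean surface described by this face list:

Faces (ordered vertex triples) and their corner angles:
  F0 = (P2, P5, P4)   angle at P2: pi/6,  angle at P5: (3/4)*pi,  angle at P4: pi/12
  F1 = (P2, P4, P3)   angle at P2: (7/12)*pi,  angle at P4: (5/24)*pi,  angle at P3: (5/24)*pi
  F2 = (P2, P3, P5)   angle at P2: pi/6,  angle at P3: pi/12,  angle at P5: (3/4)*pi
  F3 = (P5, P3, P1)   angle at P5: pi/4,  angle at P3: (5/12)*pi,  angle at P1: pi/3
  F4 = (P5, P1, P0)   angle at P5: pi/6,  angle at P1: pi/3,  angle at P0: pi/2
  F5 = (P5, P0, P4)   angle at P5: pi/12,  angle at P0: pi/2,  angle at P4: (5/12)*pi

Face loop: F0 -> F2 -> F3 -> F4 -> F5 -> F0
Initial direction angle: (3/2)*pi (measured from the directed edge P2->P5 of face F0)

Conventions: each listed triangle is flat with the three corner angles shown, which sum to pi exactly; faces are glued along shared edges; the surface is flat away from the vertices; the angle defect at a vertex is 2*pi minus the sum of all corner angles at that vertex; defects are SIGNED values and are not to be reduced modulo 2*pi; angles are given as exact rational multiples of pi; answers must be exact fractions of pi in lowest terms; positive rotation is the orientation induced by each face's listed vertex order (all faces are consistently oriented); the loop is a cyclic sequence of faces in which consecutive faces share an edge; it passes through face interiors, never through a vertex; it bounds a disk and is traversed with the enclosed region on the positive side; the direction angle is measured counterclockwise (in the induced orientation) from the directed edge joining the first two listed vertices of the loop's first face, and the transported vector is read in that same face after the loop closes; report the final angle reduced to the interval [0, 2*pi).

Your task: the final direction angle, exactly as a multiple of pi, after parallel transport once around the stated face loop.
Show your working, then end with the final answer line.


enclosed vertex P5: corner angles sum to 2*pi, defect = 2*pi - 2*pi = 0
final direction = starting direction + enclosed defect total, reduced mod 2*pi (induced orientation)
final angle = (3/2)*pi + 0 = (3/2)*pi (mod 2*pi)

Answer: final direction angle = (3/2)*pi


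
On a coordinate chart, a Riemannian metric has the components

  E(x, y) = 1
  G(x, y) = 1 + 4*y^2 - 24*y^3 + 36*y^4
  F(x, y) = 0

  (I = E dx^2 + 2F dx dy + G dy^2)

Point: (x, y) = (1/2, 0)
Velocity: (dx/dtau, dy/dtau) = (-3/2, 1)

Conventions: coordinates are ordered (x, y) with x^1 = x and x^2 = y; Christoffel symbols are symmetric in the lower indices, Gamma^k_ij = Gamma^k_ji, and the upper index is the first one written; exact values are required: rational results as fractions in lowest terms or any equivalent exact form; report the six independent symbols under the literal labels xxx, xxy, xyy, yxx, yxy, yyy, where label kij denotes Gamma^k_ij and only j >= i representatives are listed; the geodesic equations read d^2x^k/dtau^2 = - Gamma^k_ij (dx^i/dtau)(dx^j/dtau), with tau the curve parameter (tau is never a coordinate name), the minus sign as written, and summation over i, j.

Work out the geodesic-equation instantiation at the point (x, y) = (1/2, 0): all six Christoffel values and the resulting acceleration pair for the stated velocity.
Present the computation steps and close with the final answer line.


E = 1, F = 0, G = 1 at the point
E_x = 0, E_y = 0, F_x = 0, F_y = 0, G_x = 0, G_y = 0
EG - F^2 = 1;  g^inv = (1) * [[1, 0], [0, 1]]
first-kind symbols [ij,l] = (1/2)(d_i g_jl + d_j g_il - d_l g_ij): [xx,x] = E_x/2 = 0, [xx,y] = F_x - E_y/2 = 0, [xy,x] = E_y/2 = 0, [xy,y] = G_x/2 = 0, [yy,x] = F_y - G_x/2 = 0, [yy,y] = G_y/2 = 0
Gamma^x_ij = (G*[ij,x] - F*[ij,y])/(EG - F^2), Gamma^y_ij = (E*[ij,y] - F*[ij,x])/(EG - F^2)
Gamma_xxx = 0, Gamma_xxy = 0, Gamma_xyy = 0, Gamma_yxx = 0, Gamma_yxy = 0, Gamma_yyy = 0
d^2x/dtau^2 = -(Gamma_xxx*(-3/2)^2 + 2*Gamma_xxy*(-3/2)*(1) + Gamma_xyy*(1)^2) = 0
d^2y/dtau^2 = -(Gamma_yxx*(-3/2)^2 + 2*Gamma_yxy*(-3/2)*(1) + Gamma_yyy*(1)^2) = 0

Answer: Gamma_xxx = 0, Gamma_xxy = 0, Gamma_xyy = 0, Gamma_yxx = 0, Gamma_yxy = 0, Gamma_yyy = 0; accelerations (d^2x/dtau^2, d^2y/dtau^2) = (0, 0)


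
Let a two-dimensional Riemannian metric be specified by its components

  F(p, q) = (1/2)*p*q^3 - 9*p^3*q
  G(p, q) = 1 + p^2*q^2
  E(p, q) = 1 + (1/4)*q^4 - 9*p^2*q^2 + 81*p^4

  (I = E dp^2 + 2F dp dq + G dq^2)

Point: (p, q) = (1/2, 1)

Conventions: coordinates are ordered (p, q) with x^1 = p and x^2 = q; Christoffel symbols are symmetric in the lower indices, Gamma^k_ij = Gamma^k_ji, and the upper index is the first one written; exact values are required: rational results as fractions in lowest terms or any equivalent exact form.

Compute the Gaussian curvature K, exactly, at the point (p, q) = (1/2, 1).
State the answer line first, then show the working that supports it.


Answer: K = -1408/4761

E = 65/16, F = -7/8, G = 5/4, EG - F^2 = 69/16 at the point
E_p = 63/2, E_q = -7/2, F_p = -25/4, F_q = -3/8, G_p = 1, G_q = 1/2
E_qq = -3/2, F_pq = -21/4, G_pp = 2
Using the Brioschi determinant formula for K from the metric derivatives:
M1 = [[-E_qq/2 + F_pq - G_pp/2, E_p/2, F_p - E_q/2], [F_q - G_p/2, E, F], [G_q/2, F, G]] = [[-11/2, 63/4, -9/2], [-7/8, 65/16, -7/8], [1/4, -7/8, 5/4]]; det M1 = -141/16
M2 = [[0, E_q/2, G_p/2], [E_q/2, E, F], [G_p/2, F, G]] = [[0, -7/4, 1/2], [-7/4, 65/16, -7/8], [1/2, -7/8, 5/4]]; det M2 = -53/16
det M1 - det M2 = -11/2; K = -11/2 / (69/16)^2 = -1408/4761


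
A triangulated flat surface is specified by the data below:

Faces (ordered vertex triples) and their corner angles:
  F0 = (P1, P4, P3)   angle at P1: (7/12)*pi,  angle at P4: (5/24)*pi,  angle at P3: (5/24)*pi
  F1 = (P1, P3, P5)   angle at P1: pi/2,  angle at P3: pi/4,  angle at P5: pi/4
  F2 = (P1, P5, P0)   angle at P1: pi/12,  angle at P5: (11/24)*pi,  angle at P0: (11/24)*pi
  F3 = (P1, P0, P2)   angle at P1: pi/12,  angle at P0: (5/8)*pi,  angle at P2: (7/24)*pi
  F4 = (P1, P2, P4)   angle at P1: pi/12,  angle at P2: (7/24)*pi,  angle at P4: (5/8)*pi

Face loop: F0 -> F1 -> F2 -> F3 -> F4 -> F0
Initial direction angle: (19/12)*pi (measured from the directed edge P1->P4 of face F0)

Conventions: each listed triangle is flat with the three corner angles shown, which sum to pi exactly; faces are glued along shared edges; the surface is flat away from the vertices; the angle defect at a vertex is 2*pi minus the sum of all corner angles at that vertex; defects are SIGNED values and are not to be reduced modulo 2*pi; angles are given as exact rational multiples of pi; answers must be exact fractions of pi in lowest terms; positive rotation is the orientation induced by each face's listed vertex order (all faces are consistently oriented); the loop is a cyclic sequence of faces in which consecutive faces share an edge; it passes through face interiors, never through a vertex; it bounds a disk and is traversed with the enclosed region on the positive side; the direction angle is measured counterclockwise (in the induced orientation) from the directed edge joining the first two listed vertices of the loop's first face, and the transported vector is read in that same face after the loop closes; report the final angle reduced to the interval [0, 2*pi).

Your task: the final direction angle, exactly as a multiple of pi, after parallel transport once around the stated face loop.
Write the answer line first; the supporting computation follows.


Answer: final direction angle = pi/4

enclosed vertex P1: corner angles sum to (4/3)*pi, defect = 2*pi - (4/3)*pi = (2/3)*pi
the final direction is the initial angle plus the enclosed defects, taken mod 2*pi in the induced orientation
final angle = (19/12)*pi + (2/3)*pi = pi/4 (mod 2*pi)


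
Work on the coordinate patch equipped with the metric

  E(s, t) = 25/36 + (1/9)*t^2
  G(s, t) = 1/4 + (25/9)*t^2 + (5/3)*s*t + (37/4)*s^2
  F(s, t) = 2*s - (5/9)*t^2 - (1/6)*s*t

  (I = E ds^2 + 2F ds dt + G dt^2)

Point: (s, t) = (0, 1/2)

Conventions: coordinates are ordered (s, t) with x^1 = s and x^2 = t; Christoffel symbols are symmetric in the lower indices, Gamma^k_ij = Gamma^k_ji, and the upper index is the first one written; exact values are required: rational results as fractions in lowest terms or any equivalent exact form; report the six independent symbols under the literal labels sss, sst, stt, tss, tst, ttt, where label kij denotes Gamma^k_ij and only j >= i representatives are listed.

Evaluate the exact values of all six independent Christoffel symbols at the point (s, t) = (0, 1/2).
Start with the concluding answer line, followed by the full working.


Answer: Gamma_sss = 335/859, Gamma_sst = 143/859, Gamma_stt = -940/859, Gamma_tss = 1742/859, Gamma_tst = 400/859, Gamma_ttt = 1125/859

E = 13/18, F = -5/36, G = 17/18 at the point
E_s = 0, E_t = 1/9, F_s = 23/12, F_t = -5/9, G_s = 5/6, G_t = 25/9
EG - F^2 = 859/1296;  g^inv = (1296/859) * [[17/18, 5/36], [5/36, 13/18]]
first-kind symbols [ij,l] = (1/2)(d_i g_jl + d_j g_il - d_l g_ij): [ss,s] = E_s/2 = 0, [ss,t] = F_s - E_t/2 = 67/36, [st,s] = E_t/2 = 1/18, [st,t] = G_s/2 = 5/12, [tt,s] = F_t - G_s/2 = -35/36, [tt,t] = G_t/2 = 25/18
Gamma^s_ij = (G*[ij,s] - F*[ij,t])/(EG - F^2), Gamma^t_ij = (E*[ij,t] - F*[ij,s])/(EG - F^2)


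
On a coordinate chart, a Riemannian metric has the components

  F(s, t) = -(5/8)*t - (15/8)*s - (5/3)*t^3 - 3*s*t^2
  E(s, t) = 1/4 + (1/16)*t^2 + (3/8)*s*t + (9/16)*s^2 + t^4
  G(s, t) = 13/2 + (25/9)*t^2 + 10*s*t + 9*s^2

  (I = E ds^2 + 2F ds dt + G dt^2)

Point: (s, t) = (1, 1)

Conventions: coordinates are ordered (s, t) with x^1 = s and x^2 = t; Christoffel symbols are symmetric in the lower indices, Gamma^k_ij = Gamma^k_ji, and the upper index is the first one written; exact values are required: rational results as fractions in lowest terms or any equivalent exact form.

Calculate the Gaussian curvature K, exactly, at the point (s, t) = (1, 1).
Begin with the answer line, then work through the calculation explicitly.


Answer: K = 493605/779689

E = 9/4, F = -43/6, G = 509/18, EG - F^2 = 883/72 at the point
E_s = 3/2, E_t = 9/2, F_s = -39/8, F_t = -93/8, G_s = 28, G_t = 140/9
E_tt = 97/8, F_st = -6, G_ss = 18
Evaluate Brioschi's two determinant matrices M1, M2 and divide by (EG - F^2)^2.
M1 = [[-E_tt/2 + F_st - G_ss/2, E_s/2, F_s - E_t/2], [F_t - G_s/2, E, F], [G_t/2, F, G]] = [[-337/16, 3/4, -57/8], [-205/8, 9/4, -43/6], [70/9, -43/6, 509/18]]; det M1 = -541693/576
M2 = [[0, E_t/2, G_s/2], [E_t/2, E, F], [G_s/2, F, G]] = [[0, 9/4, 14], [9/4, 9/4, -43/6], [14, -43/6, 509/18]]; det M2 = -33141/32
det M1 - det M2 = 54845/576; K = 54845/576 / (883/72)^2 = 493605/779689


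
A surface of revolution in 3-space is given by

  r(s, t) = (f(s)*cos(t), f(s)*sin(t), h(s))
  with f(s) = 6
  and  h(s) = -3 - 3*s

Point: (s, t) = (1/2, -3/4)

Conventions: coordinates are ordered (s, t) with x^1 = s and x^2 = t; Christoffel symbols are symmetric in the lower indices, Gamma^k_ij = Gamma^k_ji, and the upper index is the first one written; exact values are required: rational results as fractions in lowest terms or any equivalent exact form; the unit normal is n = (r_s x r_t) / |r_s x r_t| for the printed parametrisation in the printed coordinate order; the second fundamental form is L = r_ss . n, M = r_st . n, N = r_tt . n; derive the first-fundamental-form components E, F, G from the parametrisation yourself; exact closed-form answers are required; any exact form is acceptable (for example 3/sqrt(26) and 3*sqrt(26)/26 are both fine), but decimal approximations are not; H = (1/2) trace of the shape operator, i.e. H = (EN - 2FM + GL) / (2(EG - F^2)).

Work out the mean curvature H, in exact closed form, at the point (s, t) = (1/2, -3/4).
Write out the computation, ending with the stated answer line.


f = 6, f' = 0, f'' = 0, h' = -3, h'' = 0
E = 9, F = 0, G = 36; answer radicand W^2 = 9
unnormalised second-form numerators: l = 0, m = 0, n = -18; L = l/sqrt(9), and similarly M = m/sqrt(W^2), N = n/sqrt(W^2)
H = (E*n - 2*F*m + G*l) / (2*(EG - F^2)*sqrt(W^2)); E*n - 2*F*m + G*l = -162, EG - F^2 = 324, so H = (-1/4)/sqrt(9)

Answer: H = -1/12


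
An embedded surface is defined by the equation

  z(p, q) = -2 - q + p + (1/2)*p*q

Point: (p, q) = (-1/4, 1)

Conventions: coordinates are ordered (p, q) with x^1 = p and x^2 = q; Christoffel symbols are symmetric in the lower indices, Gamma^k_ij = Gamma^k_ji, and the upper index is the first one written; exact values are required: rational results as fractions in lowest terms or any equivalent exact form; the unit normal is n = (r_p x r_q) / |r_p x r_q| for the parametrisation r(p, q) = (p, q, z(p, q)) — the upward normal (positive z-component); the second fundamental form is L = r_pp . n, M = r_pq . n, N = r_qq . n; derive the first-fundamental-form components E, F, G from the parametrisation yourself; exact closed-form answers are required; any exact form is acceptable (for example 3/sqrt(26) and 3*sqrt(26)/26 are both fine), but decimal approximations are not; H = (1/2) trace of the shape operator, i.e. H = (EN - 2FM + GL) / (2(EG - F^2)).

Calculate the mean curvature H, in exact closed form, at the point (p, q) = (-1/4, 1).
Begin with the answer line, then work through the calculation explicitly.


Answer: H = 432/4913

z_p = 3/2, z_q = -9/8, z_pp = 0, z_pq = 1/2, z_qq = 0
E = 13/4, F = -27/16, G = 145/64; answer radicand W^2 = 289/64
unnormalised second-form numerators: l = 0, m = 1/2, n = 0; L = l/sqrt(289/64), and similarly M = m/sqrt(W^2), N = n/sqrt(W^2)
H = (E*n - 2*F*m + G*l) / (2*(EG - F^2)*sqrt(W^2)); E*n - 2*F*m + G*l = 27/16, EG - F^2 = 289/64, so H = (54/289)/sqrt(289/64)


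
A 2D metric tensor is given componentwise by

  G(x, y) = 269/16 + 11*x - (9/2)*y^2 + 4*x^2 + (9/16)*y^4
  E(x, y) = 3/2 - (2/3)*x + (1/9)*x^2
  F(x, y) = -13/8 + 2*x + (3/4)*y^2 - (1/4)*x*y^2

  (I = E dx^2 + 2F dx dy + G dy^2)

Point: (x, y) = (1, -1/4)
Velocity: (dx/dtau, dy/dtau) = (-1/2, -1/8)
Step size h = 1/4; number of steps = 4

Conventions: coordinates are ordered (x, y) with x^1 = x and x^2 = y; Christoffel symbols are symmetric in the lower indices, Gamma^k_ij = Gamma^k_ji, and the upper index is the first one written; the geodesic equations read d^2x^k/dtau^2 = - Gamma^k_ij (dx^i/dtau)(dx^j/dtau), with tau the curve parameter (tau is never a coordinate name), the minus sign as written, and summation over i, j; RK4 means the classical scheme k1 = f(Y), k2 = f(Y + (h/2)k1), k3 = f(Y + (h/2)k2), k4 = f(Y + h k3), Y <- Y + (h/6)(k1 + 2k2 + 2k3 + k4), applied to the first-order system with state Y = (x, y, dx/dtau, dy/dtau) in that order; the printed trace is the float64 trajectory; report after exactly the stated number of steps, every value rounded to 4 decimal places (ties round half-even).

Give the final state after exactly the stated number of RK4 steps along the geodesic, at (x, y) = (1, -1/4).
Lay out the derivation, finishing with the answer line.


f(Y) = (dx/dtau, dy/dtau, -Gamma^x_ij Y'^i Y'^j, -Gamma^y_ij Y'^i Y'^j) with the Gammas evaluated at the stage position; h = 0.250000; intermediate values shown to 6 dp
step 0: x = 1.0000, y = -0.2500, dx/dtau = -0.5000, dy/dtau = -0.1250
step 1:
  k1: at (x, y) = (1.000000, -0.250000), (dx/dtau, dy/dtau) = (-0.500000, -0.125000); Gamma_xxx = -0.263825, Gamma_xxy = -0.130311, Gamma_xyy = -10.396248, Gamma_yxx = 0.066328, Gamma_yxy = 0.302946, Gamma_yyy = 0.169055; k1 = (-0.500000, -0.125000, 0.244687, -0.057092)
  k2: at (x, y) = (0.937500, -0.265625), (dx/dtau, dy/dtau) = (-0.469414, -0.132136); Gamma_xxx = -0.255566, Gamma_xxy = -0.090058, Gamma_xyy = -9.830400, Gamma_yxx = 0.067782, Gamma_yxy = 0.305870, Gamma_yyy = 0.131553; k2 = (-0.469414, -0.132136, 0.239125, -0.055177)
  k3: at (x, y) = (0.941323, -0.266517), (dx/dtau, dy/dtau) = (-0.470109, -0.131897); Gamma_xxx = -0.256110, Gamma_xxy = -0.092642, Gamma_xyy = -9.866179, Gamma_yxx = 0.067696, Gamma_yxy = 0.305730, Gamma_yyy = 0.134257; k3 = (-0.470109, -0.131897, 0.239730, -0.055211)
  k4: at (x, y) = (0.882473, -0.282974), (dx/dtau, dy/dtau) = (-0.440067, -0.138803); Gamma_xxx = -0.248337, Gamma_xxy = -0.056400, Gamma_xyy = -9.364628, Gamma_yxx = 0.069174, Gamma_yxy = 0.308770, Gamma_yyy = 0.100943; k4 = (-0.440067, -0.138803, 0.235404, -0.053062)
  Y <- Y + (h/6)(k1 + 2k2 + 2k3 + k4): x = 0.8825, y = -0.2830, dx/dtau = -0.4401, dy/dtau = -0.1388
step 2:
  k1: at (x, y) = (0.882537, -0.282995), (dx/dtau, dy/dtau) = (-0.440092, -0.138789); Gamma_xxx = -0.248347, Gamma_xxy = -0.056443, Gamma_xyy = -9.365203, Gamma_yxx = 0.069172, Gamma_yxy = 0.308768, Gamma_yyy = 0.100988; k1 = (-0.440092, -0.138789, 0.235390, -0.053061)
  k2: at (x, y) = (0.827525, -0.300343), (dx/dtau, dy/dtau) = (-0.410668, -0.145421); Gamma_xxx = -0.241088, Gamma_xxy = -0.024066, Gamma_xyy = -8.924219, Gamma_yxx = 0.070665, Gamma_yxy = 0.311895, Gamma_yyy = 0.071725; k2 = (-0.410668, -0.145421, 0.232257, -0.050687)
  k3: at (x, y) = (0.831203, -0.301172), (dx/dtau, dy/dtau) = (-0.411059, -0.145125); Gamma_xxx = -0.241620, Gamma_xxy = -0.026395, Gamma_xyy = -8.955162, Gamma_yxx = 0.070570, Gamma_yxy = 0.311738, Gamma_yyy = 0.074162; k3 = (-0.411059, -0.145125, 0.232582, -0.050679)
  k4: at (x, y) = (0.779772, -0.319276), (dx/dtau, dy/dtau) = (-0.381946, -0.151459); Gamma_xxx = -0.234847, Gamma_xxy = 0.002668, Gamma_xyy = -8.564460, Gamma_yxx = 0.072067, Gamma_yxy = 0.314919, Gamma_yyy = 0.048380; k4 = (-0.381946, -0.151459, 0.230418, -0.048059)
  Y <- Y + (h/6)(k1 + 2k2 + 2k3 + k4): x = 0.7798, y = -0.3193, dx/dtau = -0.3819, dy/dtau = -0.1514
step 3:
  k1: at (x, y) = (0.779808, -0.319300), (dx/dtau, dy/dtau) = (-0.381946, -0.151449); Gamma_xxx = -0.234853, Gamma_xxy = 0.002644, Gamma_xyy = -8.564766, Gamma_yxx = 0.072066, Gamma_yxy = 0.314918, Gamma_yyy = 0.048407; k1 = (-0.381946, -0.151449, 0.230404, -0.048057)
  k2: at (x, y) = (0.732065, -0.338232), (dx/dtau, dy/dtau) = (-0.353146, -0.157456); Gamma_xxx = -0.228586, Gamma_xxy = 0.028505, Gamma_xyy = -8.221445, Gamma_yxx = 0.073560, Gamma_yxy = 0.318133, Gamma_yyy = 0.026006; k2 = (-0.353146, -0.157456, 0.229168, -0.045198)
  k3: at (x, y) = (0.735665, -0.338982), (dx/dtau, dy/dtau) = (-0.353300, -0.157099); Gamma_xxx = -0.229116, Gamma_xxy = 0.026342, Gamma_xyy = -8.249059, Gamma_yxx = 0.073455, Gamma_yxy = 0.317960, Gamma_yyy = 0.028259; k3 = (-0.353300, -0.157099, 0.229262, -0.045162)
  k4: at (x, y) = (0.691483, -0.358575), (dx/dtau, dy/dtau) = (-0.324631, -0.162740); Gamma_xxx = -0.223347, Gamma_xxy = 0.049355, Gamma_xyy = -7.946181, Gamma_yxx = 0.074931, Gamma_yxy = 0.321178, Gamma_yyy = 0.008855; k4 = (-0.324631, -0.162740, 0.228771, -0.042067)
  Y <- Y + (h/6)(k1 + 2k2 + 2k3 + k4): x = 0.6915, y = -0.3586, dx/dtau = -0.3246, dy/dtau = -0.1627
step 4:
  k1: at (x, y) = (0.691497, -0.358605), (dx/dtau, dy/dtau) = (-0.324612, -0.162734); Gamma_xxx = -0.223350, Gamma_xxy = 0.049344, Gamma_xyy = -7.946310, Gamma_yxx = 0.074930, Gamma_yxy = 0.321178, Gamma_yyy = 0.008871; k1 = (-0.324612, -0.162734, 0.228760, -0.042063)
  k2: at (x, y) = (0.650920, -0.378946), (dx/dtau, dy/dtau) = (-0.296017, -0.167992); Gamma_xxx = -0.218094, Gamma_xxy = 0.069599, Gamma_xyy = -7.681567, Gamma_yxx = 0.076380, Gamma_yxy = 0.324386, Gamma_yyy = -0.007611; k2 = (-0.296017, -0.167992, 0.228973, -0.038741)
  k3: at (x, y) = (0.654495, -0.379604), (dx/dtau, dy/dtau) = (-0.295990, -0.167577); Gamma_xxx = -0.218629, Gamma_xxy = 0.067541, Gamma_xyy = -7.706911, Gamma_yxx = 0.076264, Gamma_yxy = 0.324195, Gamma_yyy = -0.005484; k3 = (-0.295990, -0.167577, 0.228880, -0.038688)
  k4: at (x, y) = (0.617499, -0.400499), (dx/dtau, dy/dtau) = (-0.267392, -0.172407); Gamma_xxx = -0.213895, Gamma_xxy = 0.085253, Gamma_xyy = -7.475693, Gamma_yxx = 0.077670, Gamma_yxy = 0.327361, Gamma_yyy = -0.019299; k4 = (-0.267392, -0.172407, 0.229640, -0.035162)
  Y <- Y + (h/6)(k1 + 2k2 + 2k3 + k4): x = 0.6175, y = -0.4005, dx/dtau = -0.2674, dy/dtau = -0.1724

Answer: x = 0.6175, y = -0.4005, dx/dtau = -0.2674, dy/dtau = -0.1724


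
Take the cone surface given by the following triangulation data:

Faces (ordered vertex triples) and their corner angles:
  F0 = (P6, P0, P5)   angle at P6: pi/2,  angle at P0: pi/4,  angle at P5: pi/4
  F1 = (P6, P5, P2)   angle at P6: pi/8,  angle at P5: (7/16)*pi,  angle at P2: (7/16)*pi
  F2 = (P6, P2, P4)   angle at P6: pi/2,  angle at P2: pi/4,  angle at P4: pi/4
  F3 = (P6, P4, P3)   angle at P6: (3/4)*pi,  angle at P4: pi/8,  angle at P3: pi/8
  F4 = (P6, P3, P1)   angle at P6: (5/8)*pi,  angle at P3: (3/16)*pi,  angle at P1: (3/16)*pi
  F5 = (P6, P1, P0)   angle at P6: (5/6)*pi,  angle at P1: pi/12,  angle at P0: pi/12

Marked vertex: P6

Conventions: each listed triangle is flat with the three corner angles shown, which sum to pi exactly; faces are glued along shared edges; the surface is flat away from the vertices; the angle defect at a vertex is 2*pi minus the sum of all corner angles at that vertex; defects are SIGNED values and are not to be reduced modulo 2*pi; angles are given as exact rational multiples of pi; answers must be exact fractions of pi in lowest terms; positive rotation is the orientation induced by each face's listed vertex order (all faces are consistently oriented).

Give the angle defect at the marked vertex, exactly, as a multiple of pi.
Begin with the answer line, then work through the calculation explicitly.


Answer: defect(P6) = (-4/3)*pi

Sum of corner angles at P6: (10/3)*pi
defect = 2*pi - (10/3)*pi


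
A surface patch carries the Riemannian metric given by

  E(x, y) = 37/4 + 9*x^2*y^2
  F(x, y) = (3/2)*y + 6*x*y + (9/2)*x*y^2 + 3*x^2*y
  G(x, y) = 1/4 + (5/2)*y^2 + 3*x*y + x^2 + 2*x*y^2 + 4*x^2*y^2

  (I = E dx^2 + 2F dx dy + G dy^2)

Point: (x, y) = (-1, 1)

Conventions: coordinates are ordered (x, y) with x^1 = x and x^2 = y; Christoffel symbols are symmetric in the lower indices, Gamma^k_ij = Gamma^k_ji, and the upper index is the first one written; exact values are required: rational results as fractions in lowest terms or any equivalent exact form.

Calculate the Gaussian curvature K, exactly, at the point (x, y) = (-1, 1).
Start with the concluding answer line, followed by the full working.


Answer: K = -2496/51529

E = 73/4, F = -6, G = 11/4, EG - F^2 = 227/16 at the point
E_x = -18, E_y = 18, F_x = 9/2, F_y = -21/2, G_x = -5, G_y = 6
E_yy = 18, F_xy = 9, G_xx = 10
K follows from Brioschi's formula, (det M1 - det M2)/(EG - F^2)^2.
M1 = [[-E_yy/2 + F_xy - G_xx/2, E_x/2, F_x - E_y/2], [F_y - G_x/2, E, F], [G_y/2, F, G]] = [[-5, -9, -9/2], [-8, 73/4, -6], [3, -6, 11/4]]; det M1 = -1225/16
M2 = [[0, E_y/2, G_x/2], [E_y/2, E, F], [G_x/2, F, G]] = [[0, 9, -5/2], [9, 73/4, -6], [-5/2, -6, 11/4]]; det M2 = -1069/16
det M1 - det M2 = -39/4; K = -39/4 / (227/16)^2 = -2496/51529
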